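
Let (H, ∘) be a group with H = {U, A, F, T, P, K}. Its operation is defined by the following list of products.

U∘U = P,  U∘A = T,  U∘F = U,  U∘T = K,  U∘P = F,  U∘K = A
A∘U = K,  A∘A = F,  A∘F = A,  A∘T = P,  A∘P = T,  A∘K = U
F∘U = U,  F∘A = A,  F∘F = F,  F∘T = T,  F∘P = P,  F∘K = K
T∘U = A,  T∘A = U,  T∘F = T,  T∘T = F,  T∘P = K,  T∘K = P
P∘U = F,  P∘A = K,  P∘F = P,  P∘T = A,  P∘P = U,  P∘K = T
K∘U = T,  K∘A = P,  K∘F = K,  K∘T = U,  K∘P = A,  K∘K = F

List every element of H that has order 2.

{A, K, T}

Identity is F. Compute the order of each non-identity element by repeated multiplication:
  U: U → P → F  (order 3)
  A: A → F  (order 2)
  T: T → F  (order 2)
  P: P → U → F  (order 3)
  K: K → F  (order 2)
Elements of order 2: {A, K, T}.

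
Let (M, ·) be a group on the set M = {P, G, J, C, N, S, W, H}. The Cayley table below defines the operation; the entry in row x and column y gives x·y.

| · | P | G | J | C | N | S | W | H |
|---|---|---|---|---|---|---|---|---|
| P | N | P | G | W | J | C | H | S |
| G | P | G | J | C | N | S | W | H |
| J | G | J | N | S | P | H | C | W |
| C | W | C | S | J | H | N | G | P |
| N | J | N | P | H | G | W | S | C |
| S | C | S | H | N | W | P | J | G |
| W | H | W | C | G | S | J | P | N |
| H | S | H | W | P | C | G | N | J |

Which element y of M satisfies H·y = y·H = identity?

S

First locate the identity: row G matches the header, so G is the identity.
Scan row H for G: H·S = G. Hence H^(-1) = S.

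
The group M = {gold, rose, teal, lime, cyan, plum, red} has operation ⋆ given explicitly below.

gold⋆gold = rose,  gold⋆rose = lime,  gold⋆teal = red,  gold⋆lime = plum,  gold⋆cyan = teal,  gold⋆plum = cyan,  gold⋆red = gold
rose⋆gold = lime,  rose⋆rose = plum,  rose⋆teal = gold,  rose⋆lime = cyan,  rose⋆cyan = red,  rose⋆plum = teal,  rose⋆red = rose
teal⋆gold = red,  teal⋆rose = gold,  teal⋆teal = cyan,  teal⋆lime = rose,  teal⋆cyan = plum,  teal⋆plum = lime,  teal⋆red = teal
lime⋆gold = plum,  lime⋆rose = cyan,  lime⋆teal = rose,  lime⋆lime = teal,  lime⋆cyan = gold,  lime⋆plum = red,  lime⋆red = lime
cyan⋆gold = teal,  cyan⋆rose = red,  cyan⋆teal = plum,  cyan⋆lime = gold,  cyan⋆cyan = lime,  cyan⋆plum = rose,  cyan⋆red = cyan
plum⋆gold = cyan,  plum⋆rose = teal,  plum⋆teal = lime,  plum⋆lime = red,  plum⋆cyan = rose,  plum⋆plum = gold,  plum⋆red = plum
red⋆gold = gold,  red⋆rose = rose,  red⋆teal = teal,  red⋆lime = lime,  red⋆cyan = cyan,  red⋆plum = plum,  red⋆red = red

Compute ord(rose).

The identity element is red (its row matches the header).
rose^1 = rose
rose^2 = rose ⋆ rose = plum
rose^3 = plum ⋆ rose = teal
rose^4 = teal ⋆ rose = gold
rose^5 = gold ⋆ rose = lime
rose^6 = lime ⋆ rose = cyan
rose^7 = cyan ⋆ rose = red
The first power of rose equal to the identity is rose^7, so ord(rose) = 7.

7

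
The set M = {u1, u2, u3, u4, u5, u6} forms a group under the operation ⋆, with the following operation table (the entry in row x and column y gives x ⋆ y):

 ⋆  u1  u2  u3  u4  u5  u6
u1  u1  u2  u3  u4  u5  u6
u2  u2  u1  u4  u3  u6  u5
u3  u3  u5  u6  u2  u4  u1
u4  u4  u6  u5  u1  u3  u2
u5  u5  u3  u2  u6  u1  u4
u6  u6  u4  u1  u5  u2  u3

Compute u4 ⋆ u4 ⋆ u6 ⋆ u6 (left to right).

u3

u4 ⋆ u4 = u1
u1 ⋆ u6 = u6
u6 ⋆ u6 = u3
(Structurally, M here is isomorphic to the symmetric group S_3.)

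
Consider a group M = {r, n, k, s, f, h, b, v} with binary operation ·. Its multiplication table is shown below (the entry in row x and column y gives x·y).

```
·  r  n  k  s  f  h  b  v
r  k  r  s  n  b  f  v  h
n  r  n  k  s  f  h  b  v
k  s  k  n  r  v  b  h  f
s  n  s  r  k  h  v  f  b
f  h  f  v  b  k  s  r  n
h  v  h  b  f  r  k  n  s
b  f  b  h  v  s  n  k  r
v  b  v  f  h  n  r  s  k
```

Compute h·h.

k

Read row h, column h: h·h = k.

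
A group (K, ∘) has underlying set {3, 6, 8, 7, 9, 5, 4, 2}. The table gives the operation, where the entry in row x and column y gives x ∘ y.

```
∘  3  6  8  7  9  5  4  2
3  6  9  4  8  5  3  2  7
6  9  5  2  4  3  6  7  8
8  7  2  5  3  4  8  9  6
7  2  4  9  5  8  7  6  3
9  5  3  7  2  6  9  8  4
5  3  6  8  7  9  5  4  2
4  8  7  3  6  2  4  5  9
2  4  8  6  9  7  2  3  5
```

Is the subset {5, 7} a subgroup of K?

Yes

{5, 7} contains the identity 5.
Checking products: every product of two elements of {5, 7} (read from the table) lies in {5, 7}, so the set is closed.
In a finite group, a nonempty closed subset is a subgroup. So {5, 7} ≤ K.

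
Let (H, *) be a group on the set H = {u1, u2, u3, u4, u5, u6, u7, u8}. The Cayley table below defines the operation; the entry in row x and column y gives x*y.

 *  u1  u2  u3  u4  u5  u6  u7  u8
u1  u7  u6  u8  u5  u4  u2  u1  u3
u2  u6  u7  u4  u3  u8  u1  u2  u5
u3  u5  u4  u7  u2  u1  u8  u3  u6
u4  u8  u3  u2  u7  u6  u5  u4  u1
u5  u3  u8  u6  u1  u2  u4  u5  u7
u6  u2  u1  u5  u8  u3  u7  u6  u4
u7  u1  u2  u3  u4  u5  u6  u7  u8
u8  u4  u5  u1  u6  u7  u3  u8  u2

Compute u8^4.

u7

u8^1 = u8
u8^2 = u8*u8 = u2
u8^3 = u2*u8 = u5
u8^4 = u5*u8 = u7
(Structurally, H here is isomorphic to the dihedral group D_4.)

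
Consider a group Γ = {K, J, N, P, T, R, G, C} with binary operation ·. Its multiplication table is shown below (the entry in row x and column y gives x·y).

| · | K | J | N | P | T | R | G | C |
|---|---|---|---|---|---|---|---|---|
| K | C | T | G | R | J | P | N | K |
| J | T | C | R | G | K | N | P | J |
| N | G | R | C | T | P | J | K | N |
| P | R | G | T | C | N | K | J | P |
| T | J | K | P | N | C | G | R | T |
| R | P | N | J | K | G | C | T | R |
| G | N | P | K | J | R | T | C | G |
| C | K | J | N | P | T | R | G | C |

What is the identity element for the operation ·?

The identity e satisfies e·x = x for all x, so its row in the table reproduces the column headers.
Row C reads: K, J, N, P, T, R, G, C — exactly the header order. So C is the identity.

C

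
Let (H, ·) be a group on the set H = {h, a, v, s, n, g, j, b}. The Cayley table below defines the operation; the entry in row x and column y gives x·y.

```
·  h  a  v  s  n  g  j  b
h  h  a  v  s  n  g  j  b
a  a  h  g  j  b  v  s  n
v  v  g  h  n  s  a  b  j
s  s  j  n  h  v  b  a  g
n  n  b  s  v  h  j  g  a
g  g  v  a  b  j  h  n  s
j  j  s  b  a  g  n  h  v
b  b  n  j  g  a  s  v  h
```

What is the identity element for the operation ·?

h

The identity e satisfies e·x = x for all x, so its row in the table reproduces the column headers.
Row h reads: h, a, v, s, n, g, j, b — exactly the header order. So h is the identity.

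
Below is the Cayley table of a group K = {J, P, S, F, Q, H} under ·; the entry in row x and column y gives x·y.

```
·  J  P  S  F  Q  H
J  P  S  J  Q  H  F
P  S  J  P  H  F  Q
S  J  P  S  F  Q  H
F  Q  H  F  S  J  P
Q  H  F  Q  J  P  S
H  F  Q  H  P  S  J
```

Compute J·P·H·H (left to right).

J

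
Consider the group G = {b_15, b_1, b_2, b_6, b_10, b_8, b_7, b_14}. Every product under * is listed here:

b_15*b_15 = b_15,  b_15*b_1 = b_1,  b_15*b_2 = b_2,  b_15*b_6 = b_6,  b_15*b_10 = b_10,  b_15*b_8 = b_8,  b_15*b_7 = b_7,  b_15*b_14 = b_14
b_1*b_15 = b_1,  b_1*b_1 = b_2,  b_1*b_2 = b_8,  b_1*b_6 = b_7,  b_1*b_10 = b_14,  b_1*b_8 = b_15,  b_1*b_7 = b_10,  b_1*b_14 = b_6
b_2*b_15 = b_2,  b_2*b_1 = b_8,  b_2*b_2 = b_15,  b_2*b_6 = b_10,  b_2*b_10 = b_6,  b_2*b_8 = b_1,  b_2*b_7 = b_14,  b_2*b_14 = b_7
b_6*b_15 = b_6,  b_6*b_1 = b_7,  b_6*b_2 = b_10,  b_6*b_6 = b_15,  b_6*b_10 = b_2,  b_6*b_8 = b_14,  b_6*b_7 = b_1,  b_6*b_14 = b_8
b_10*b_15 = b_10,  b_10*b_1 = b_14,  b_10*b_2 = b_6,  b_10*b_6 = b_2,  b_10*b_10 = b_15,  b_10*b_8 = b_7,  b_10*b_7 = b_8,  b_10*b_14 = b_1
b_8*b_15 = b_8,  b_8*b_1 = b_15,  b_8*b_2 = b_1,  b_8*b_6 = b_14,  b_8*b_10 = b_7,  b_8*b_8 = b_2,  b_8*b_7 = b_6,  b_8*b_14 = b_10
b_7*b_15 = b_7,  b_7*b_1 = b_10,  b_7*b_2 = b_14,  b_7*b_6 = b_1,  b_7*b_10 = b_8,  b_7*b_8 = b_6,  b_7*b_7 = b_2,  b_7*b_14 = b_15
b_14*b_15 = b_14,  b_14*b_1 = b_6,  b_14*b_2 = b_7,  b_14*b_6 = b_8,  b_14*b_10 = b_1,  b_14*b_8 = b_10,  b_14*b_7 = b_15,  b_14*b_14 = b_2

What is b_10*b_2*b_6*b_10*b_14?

b_10*b_2 = b_6
b_6*b_6 = b_15
b_15*b_10 = b_10
b_10*b_14 = b_1

b_1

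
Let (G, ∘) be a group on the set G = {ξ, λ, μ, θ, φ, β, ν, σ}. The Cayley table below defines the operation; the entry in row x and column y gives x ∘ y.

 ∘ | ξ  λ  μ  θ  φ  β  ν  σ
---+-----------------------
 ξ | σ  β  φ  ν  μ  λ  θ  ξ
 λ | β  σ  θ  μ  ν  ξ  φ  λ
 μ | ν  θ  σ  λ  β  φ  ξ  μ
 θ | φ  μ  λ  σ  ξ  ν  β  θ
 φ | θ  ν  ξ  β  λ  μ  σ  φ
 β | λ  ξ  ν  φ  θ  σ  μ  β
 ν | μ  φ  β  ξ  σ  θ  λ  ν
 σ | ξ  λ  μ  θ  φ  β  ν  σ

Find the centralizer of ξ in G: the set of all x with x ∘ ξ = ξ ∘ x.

Compare row ξ with column ξ entry by entry.
β ∘ ξ = λ = ξ ∘ β, so β commutes with ξ.
φ ∘ ξ = θ but ξ ∘ φ = μ, so φ does not.
Collecting the elements that commute with ξ: C(ξ) = {β, λ, ξ, σ}.
(Structurally, G here is isomorphic to the dihedral group D_4.)

{β, λ, ξ, σ}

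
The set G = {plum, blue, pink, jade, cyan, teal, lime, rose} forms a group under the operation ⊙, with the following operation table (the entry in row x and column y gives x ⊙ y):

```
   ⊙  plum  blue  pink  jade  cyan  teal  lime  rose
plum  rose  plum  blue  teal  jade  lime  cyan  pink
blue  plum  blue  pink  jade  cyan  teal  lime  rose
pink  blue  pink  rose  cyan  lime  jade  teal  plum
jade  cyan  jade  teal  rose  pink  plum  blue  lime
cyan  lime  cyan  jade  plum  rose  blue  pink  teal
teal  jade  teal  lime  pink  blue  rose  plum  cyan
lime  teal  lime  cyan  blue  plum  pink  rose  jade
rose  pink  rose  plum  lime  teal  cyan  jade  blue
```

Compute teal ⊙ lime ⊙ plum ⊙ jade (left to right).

teal ⊙ lime = plum
plum ⊙ plum = rose
rose ⊙ jade = lime

lime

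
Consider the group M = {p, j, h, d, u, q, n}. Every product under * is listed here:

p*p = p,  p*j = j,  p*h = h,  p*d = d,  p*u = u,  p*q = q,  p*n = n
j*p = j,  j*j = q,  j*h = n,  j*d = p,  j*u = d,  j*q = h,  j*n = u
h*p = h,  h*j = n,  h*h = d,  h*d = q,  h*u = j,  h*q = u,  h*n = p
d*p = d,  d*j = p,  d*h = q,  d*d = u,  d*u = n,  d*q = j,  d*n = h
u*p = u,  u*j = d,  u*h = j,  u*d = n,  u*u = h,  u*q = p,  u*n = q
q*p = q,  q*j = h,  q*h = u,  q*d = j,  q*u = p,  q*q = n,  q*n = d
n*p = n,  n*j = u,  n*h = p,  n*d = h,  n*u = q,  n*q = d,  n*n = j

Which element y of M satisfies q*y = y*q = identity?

u

First locate the identity: row p matches the header, so p is the identity.
Scan row q for p: q*u = p. Hence q^(-1) = u.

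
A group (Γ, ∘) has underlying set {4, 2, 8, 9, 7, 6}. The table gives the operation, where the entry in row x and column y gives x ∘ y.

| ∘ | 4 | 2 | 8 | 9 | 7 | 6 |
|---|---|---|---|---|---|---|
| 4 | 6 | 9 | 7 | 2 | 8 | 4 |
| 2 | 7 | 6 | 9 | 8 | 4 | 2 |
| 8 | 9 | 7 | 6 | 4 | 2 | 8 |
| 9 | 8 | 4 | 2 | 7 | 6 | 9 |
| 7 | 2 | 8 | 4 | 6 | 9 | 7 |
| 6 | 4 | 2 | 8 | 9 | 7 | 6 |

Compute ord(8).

The identity element is 6 (its row matches the header).
8^1 = 8
8^2 = 8 ∘ 8 = 6
The first power of 8 equal to the identity is 8^2, so ord(8) = 2.

2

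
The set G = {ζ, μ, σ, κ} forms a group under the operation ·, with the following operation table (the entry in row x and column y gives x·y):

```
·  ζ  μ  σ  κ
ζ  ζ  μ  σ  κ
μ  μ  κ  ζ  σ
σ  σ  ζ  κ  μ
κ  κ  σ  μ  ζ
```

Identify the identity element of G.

ζ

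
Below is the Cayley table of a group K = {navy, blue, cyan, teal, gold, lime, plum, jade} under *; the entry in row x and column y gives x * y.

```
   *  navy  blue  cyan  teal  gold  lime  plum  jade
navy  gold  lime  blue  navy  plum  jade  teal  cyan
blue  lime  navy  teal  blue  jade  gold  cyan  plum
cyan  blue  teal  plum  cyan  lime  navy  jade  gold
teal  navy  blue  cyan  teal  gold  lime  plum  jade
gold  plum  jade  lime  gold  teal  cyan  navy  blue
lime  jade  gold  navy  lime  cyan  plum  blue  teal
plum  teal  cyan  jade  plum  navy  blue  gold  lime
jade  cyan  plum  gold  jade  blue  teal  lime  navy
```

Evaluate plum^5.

plum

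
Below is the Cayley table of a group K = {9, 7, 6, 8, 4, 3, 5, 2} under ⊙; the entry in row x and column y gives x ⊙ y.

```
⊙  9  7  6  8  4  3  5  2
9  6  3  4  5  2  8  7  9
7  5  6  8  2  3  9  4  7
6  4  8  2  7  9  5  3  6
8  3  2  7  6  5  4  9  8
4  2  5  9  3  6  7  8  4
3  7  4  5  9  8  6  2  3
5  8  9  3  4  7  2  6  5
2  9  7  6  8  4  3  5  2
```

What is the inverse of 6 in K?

First locate the identity: row 2 matches the header, so 2 is the identity.
Scan row 6 for 2: 6 ⊙ 6 = 2. Hence 6^(-1) = 6.
(Structurally, K here is isomorphic to the quaternion group Q_8.)

6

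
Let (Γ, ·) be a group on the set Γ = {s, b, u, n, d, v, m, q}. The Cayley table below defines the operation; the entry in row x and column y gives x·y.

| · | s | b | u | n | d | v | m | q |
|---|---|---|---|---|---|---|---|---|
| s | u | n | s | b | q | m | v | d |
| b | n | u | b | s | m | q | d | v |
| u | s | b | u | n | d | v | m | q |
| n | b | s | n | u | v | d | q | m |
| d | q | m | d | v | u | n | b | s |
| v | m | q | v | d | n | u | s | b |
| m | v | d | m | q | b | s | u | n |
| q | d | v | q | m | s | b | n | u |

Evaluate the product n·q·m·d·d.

u

n·q = m
m·m = u
u·d = d
d·d = u
(Structurally, Γ here is isomorphic to the elementary abelian group (Z_2)^3.)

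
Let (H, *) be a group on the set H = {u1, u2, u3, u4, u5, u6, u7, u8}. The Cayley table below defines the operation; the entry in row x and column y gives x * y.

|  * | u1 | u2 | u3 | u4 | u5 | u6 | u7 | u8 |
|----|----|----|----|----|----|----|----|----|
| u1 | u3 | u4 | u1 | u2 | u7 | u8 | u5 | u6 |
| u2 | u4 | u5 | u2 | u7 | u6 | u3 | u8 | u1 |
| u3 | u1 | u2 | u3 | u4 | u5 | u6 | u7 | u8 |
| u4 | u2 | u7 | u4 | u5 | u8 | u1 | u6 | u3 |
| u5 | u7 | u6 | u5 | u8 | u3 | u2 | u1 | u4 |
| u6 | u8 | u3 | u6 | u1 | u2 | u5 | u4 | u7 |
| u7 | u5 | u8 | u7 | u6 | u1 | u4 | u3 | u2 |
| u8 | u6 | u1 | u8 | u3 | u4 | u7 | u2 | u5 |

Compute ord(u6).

The identity element is u3 (its row matches the header).
u6^1 = u6
u6^2 = u6 * u6 = u5
u6^3 = u5 * u6 = u2
u6^4 = u2 * u6 = u3
The first power of u6 equal to the identity is u6^4, so ord(u6) = 4.

4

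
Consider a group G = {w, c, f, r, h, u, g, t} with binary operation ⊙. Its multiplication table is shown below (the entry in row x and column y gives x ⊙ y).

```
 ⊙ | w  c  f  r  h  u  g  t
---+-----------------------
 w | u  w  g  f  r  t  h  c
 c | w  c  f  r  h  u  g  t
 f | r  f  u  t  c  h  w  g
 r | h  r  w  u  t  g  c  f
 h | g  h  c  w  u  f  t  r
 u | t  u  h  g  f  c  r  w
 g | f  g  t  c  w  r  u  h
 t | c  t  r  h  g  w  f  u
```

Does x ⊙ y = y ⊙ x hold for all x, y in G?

t ⊙ g = f but g ⊙ t = h.
Since t and g do not commute, G is not abelian.

No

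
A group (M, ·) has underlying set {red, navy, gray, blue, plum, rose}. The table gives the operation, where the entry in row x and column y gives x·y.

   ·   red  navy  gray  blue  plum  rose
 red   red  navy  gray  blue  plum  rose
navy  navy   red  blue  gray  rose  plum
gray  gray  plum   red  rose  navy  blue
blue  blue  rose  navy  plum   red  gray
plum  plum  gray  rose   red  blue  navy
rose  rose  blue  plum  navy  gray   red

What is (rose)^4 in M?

red

rose^1 = rose
rose^2 = rose·rose = red
rose^3 = red·rose = rose
rose^4 = rose·rose = red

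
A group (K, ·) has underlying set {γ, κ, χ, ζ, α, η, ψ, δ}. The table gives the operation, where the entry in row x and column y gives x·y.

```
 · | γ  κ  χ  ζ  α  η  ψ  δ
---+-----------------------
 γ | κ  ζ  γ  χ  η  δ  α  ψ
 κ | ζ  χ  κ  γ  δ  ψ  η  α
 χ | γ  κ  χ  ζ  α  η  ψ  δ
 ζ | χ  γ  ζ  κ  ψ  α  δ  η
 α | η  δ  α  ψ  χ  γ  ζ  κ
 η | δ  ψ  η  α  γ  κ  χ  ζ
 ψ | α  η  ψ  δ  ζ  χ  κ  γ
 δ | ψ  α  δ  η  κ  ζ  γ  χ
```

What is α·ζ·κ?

η

α·ζ = ψ
ψ·κ = η
(Structurally, K here is isomorphic to Z_2 x Z_4.)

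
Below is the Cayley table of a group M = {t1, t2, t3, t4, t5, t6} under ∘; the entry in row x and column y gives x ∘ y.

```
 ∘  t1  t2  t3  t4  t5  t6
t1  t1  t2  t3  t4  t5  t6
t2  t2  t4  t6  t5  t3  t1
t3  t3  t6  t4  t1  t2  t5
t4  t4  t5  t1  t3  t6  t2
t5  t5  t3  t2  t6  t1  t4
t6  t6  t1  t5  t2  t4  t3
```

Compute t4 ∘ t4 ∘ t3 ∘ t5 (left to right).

t6

t4 ∘ t4 = t3
t3 ∘ t3 = t4
t4 ∘ t5 = t6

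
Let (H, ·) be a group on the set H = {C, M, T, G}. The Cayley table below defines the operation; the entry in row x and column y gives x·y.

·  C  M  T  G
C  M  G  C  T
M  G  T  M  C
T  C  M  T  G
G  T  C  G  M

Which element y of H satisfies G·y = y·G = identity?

C

First locate the identity: row T matches the header, so T is the identity.
Scan row G for T: G·C = T. Hence G^(-1) = C.
(Structurally, H here is isomorphic to the cyclic group Z_4.)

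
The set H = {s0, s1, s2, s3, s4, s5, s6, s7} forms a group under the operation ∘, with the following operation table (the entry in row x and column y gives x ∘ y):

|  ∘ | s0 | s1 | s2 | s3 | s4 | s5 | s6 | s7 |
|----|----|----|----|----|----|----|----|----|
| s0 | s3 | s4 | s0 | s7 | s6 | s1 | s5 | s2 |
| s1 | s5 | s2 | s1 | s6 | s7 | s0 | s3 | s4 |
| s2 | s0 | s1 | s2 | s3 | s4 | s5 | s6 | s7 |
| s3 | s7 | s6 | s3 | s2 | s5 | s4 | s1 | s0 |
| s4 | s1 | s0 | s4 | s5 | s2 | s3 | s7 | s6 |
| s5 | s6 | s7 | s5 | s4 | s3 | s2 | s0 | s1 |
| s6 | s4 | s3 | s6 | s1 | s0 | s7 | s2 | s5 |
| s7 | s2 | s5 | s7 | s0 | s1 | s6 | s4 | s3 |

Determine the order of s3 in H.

The identity element is s2 (its row matches the header).
s3^1 = s3
s3^2 = s3 ∘ s3 = s2
The first power of s3 equal to the identity is s3^2, so ord(s3) = 2.
(Structurally, H here is isomorphic to the dihedral group D_4.)

2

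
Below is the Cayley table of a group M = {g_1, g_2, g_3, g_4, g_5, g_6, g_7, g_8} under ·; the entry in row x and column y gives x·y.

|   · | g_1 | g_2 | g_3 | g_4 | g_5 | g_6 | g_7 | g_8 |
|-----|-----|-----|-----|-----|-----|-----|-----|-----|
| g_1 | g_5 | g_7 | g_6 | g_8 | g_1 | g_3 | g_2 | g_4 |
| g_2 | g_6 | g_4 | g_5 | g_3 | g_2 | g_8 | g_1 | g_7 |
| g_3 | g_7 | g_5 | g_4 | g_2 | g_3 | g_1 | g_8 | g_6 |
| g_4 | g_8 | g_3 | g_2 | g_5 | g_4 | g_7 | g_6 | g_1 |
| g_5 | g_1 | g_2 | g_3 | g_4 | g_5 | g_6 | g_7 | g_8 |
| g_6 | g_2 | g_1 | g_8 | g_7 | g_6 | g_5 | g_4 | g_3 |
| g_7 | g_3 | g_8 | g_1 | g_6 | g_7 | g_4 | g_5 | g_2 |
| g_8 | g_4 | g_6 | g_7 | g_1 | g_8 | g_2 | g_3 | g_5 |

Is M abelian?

No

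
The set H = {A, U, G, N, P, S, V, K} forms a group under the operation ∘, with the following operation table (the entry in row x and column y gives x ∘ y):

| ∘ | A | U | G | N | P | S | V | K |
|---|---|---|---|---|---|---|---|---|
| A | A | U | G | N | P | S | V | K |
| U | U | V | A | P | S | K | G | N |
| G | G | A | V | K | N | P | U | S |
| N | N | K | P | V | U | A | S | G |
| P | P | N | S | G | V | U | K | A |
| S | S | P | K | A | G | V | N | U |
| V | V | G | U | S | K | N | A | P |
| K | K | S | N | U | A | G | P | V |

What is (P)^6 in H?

V

P^1 = P
P^2 = P ∘ P = V
P^3 = V ∘ P = K
P^4 = K ∘ P = A
P^5 = A ∘ P = P
P^6 = P ∘ P = V
(Structurally, H here is isomorphic to the quaternion group Q_8.)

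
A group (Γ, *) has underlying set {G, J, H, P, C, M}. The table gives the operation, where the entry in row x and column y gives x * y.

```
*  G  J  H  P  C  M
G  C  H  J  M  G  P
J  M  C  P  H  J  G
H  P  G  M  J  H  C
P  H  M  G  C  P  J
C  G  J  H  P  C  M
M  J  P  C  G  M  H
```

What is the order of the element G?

The identity element is C (its row matches the header).
G^1 = G
G^2 = G * G = C
The first power of G equal to the identity is G^2, so ord(G) = 2.
(Structurally, Γ here is isomorphic to the symmetric group S_3.)

2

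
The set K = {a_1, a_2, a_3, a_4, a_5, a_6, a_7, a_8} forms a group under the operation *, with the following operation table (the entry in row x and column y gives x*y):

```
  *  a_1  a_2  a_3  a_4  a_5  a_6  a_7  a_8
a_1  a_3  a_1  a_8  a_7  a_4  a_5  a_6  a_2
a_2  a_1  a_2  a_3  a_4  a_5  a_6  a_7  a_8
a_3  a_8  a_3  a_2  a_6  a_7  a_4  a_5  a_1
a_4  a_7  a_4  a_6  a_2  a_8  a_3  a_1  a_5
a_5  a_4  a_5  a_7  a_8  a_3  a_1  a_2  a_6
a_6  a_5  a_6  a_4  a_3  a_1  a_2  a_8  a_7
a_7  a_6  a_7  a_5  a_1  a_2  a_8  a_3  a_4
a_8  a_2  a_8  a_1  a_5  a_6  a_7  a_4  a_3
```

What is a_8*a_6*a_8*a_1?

a_8*a_6 = a_7
a_7*a_8 = a_4
a_4*a_1 = a_7

a_7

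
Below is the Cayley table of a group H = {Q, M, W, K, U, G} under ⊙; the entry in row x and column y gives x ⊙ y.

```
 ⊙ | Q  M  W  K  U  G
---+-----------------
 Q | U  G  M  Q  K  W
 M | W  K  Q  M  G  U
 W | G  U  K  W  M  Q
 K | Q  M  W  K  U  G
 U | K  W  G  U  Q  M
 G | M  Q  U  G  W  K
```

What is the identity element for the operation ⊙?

The identity e satisfies e ⊙ x = x for all x, so its row in the table reproduces the column headers.
Row K reads: Q, M, W, K, U, G — exactly the header order. So K is the identity.

K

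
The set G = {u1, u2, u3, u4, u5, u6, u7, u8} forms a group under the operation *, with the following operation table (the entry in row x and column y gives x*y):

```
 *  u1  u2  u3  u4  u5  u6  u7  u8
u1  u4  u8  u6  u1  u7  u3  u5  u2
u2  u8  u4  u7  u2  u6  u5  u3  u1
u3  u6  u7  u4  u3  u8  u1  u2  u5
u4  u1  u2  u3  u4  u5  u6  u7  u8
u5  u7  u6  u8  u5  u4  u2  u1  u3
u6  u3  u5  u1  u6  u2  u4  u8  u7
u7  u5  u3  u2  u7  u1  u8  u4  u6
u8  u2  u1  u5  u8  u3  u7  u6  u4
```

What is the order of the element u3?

The identity element is u4 (its row matches the header).
u3^1 = u3
u3^2 = u3*u3 = u4
The first power of u3 equal to the identity is u3^2, so ord(u3) = 2.

2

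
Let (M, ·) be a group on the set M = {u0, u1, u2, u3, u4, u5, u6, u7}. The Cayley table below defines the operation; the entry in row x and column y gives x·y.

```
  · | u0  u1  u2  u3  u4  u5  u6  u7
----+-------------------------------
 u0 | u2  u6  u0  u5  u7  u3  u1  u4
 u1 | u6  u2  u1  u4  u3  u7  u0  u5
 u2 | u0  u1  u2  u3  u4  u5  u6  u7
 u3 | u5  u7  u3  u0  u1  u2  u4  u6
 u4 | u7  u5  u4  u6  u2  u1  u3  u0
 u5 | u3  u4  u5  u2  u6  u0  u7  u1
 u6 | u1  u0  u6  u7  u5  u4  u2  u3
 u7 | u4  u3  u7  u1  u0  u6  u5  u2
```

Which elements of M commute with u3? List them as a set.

Compare row u3 with column u3 entry by entry.
u0·u3 = u5 = u3·u0, so u0 commutes with u3.
u6·u3 = u7 but u3·u6 = u4, so u6 does not.
Collecting the elements that commute with u3: C(u3) = {u0, u2, u3, u5}.

{u0, u2, u3, u5}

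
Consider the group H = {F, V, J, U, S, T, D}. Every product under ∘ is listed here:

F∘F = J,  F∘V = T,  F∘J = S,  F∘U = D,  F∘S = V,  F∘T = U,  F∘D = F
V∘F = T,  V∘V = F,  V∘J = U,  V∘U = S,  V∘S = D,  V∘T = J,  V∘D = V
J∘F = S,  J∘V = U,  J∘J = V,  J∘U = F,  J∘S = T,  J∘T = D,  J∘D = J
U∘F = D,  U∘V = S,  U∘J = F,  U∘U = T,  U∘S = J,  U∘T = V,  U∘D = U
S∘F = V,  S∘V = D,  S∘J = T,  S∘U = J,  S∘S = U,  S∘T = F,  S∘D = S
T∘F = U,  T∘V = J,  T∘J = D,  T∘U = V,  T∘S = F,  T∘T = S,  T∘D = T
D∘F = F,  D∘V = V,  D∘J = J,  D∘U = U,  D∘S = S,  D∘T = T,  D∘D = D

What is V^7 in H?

D

V^1 = V
V^2 = V ∘ V = F
V^3 = F ∘ V = T
V^4 = T ∘ V = J
V^5 = J ∘ V = U
V^6 = U ∘ V = S
V^7 = S ∘ V = D
(Structurally, H here is isomorphic to the cyclic group Z_7.)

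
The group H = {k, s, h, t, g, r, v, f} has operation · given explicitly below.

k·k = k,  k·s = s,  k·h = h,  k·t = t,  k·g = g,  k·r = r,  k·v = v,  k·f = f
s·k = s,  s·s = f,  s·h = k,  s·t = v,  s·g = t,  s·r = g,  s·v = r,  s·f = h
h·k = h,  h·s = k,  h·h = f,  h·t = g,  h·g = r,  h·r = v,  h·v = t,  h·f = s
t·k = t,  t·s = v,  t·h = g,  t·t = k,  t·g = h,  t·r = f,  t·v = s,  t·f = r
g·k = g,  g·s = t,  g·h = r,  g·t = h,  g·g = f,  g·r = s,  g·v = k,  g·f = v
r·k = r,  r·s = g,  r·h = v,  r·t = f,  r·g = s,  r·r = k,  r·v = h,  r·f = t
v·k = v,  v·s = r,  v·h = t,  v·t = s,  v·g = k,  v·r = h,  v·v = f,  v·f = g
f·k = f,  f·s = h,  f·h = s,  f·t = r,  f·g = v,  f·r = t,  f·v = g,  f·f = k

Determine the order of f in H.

The identity element is k (its row matches the header).
f^1 = f
f^2 = f·f = k
The first power of f equal to the identity is f^2, so ord(f) = 2.
(Structurally, H here is isomorphic to Z_2 x Z_4.)

2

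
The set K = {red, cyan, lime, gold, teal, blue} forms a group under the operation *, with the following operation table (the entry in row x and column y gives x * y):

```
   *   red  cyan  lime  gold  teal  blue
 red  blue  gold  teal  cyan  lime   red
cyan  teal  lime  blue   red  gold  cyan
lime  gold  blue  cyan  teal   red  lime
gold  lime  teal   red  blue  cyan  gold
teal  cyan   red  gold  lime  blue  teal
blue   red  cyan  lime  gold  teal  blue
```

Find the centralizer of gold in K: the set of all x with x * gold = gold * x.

{blue, gold}

Compare row gold with column gold entry by entry.
teal * gold = lime but gold * teal = cyan, so teal does not.
Collecting the elements that commute with gold: C(gold) = {blue, gold}.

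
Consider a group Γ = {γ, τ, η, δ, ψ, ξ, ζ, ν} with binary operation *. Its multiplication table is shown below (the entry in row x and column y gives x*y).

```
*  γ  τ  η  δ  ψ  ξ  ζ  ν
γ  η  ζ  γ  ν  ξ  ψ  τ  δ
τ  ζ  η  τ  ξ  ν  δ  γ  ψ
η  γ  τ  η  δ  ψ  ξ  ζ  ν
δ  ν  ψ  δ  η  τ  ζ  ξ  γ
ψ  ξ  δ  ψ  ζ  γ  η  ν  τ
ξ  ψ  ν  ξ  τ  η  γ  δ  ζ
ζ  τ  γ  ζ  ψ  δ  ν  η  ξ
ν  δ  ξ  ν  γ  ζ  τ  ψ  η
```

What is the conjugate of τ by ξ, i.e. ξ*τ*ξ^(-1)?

ζ

The identity is η. In row ξ, the entry η sits in column ψ, so ξ^(-1) = ψ.
ξ*τ = ν
ν*ψ = ζ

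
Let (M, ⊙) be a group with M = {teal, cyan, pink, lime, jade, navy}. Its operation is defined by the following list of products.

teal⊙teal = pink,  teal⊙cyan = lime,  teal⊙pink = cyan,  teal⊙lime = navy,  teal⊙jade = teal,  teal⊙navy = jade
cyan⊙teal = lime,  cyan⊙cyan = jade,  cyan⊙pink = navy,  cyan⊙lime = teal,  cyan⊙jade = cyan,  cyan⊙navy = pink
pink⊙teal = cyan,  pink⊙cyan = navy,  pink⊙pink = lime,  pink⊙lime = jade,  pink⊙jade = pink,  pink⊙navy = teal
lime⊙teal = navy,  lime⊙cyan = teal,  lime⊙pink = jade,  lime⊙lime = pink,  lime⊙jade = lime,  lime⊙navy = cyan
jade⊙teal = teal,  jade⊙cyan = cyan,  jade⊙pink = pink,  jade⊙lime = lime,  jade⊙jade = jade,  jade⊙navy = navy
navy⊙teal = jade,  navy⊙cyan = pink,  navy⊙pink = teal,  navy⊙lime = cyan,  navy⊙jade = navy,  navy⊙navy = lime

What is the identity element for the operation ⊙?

jade

The identity e satisfies e ⊙ x = x for all x, so its row in the table reproduces the column headers.
Row jade reads: teal, cyan, pink, lime, jade, navy — exactly the header order. So jade is the identity.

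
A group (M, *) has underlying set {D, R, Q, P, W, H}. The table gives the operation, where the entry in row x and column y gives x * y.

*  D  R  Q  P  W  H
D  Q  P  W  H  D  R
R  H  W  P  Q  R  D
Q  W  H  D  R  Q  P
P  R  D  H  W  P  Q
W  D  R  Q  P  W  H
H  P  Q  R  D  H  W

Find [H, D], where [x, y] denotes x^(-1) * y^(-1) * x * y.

Identity is W; from the table H^(-1) = H and D^(-1) = Q.
H * Q = R
R * H = D
D * D = Q
(Structurally, M here is isomorphic to the symmetric group S_3.)

Q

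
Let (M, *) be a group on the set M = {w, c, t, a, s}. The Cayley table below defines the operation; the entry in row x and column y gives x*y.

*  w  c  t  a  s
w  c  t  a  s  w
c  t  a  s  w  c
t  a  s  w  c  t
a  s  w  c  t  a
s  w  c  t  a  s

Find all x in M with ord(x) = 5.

{a, c, t, w}

Identity is s. Compute the order of each non-identity element by repeated multiplication:
  w: w → c → t → a → s  (order 5)
  c: c → a → w → t → s  (order 5)
  t: t → w → a → c → s  (order 5)
  a: a → t → c → w → s  (order 5)
Elements of order 5: {a, c, t, w}.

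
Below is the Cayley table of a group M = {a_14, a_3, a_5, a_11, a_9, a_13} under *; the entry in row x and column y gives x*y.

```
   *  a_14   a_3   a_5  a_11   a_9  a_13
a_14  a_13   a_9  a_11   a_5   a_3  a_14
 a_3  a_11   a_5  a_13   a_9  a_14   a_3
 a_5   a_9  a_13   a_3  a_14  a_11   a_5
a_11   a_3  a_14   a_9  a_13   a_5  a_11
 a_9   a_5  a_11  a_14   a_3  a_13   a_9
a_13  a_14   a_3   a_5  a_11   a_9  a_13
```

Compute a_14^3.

a_14^1 = a_14
a_14^2 = a_14*a_14 = a_13
a_14^3 = a_13*a_14 = a_14

a_14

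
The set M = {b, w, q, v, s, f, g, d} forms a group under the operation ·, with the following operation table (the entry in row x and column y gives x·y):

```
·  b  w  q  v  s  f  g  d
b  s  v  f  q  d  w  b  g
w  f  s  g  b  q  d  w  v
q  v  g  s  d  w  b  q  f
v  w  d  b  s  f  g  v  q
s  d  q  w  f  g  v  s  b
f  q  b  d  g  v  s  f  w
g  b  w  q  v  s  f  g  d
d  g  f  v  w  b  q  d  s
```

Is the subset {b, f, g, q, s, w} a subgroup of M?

s·b = d, which is not in {b, f, g, q, s, w}.
The subset is not closed under ·, so it is not a subgroup.

No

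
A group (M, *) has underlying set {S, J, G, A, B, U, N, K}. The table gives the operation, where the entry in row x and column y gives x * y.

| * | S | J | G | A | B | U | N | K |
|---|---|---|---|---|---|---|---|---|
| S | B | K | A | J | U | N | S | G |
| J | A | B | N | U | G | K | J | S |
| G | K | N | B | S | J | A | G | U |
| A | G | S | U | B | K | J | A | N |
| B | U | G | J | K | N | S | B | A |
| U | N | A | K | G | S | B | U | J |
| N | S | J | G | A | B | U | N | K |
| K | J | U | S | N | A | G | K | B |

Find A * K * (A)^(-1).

K

The identity is N. In row A, the entry N sits in column K, so A^(-1) = K.
A * K = N
N * K = K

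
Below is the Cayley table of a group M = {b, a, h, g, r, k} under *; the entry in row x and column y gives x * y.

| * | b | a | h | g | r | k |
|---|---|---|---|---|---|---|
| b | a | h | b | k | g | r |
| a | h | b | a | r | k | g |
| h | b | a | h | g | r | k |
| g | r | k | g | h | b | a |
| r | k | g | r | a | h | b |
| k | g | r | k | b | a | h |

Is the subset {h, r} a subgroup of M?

Yes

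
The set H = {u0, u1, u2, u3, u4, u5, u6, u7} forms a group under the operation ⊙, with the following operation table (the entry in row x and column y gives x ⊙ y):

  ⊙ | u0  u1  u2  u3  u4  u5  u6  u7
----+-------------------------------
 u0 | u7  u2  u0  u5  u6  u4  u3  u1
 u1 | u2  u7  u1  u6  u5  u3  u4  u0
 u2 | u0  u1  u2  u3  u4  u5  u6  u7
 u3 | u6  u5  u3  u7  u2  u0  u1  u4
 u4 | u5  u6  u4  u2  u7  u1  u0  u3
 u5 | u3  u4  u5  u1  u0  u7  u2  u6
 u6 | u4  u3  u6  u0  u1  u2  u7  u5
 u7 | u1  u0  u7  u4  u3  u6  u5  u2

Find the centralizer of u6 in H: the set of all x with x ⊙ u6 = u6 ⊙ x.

Compare row u6 with column u6 entry by entry.
u7 ⊙ u6 = u5 = u6 ⊙ u7, so u7 commutes with u6.
u3 ⊙ u6 = u1 but u6 ⊙ u3 = u0, so u3 does not.
Collecting the elements that commute with u6: C(u6) = {u2, u5, u6, u7}.

{u2, u5, u6, u7}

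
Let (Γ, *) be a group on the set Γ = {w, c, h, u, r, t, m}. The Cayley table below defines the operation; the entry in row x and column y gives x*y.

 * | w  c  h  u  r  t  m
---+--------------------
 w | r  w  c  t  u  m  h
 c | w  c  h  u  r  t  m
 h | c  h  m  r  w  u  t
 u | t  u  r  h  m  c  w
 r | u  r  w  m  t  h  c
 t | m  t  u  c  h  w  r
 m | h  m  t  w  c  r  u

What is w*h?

c

Read row w, column h: w*h = c.
(Structurally, Γ here is isomorphic to the cyclic group Z_7.)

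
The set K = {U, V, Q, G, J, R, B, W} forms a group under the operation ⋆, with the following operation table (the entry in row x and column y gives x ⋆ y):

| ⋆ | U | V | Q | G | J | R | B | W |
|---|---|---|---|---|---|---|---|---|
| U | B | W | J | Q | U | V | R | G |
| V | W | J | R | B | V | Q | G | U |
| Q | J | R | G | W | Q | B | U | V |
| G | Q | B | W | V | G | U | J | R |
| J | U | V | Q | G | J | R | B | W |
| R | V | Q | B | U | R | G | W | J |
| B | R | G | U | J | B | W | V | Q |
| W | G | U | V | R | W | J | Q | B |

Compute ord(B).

The identity element is J (its row matches the header).
B^1 = B
B^2 = B ⋆ B = V
B^3 = V ⋆ B = G
B^4 = G ⋆ B = J
The first power of B equal to the identity is B^4, so ord(B) = 4.

4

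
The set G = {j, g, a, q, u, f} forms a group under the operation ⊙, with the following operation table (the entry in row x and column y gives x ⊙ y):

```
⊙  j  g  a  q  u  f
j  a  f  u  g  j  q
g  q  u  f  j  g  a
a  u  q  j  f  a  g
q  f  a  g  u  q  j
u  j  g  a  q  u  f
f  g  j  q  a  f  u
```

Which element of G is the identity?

u

The identity e satisfies e ⊙ x = x for all x, so its row in the table reproduces the column headers.
Row u reads: j, g, a, q, u, f — exactly the header order. So u is the identity.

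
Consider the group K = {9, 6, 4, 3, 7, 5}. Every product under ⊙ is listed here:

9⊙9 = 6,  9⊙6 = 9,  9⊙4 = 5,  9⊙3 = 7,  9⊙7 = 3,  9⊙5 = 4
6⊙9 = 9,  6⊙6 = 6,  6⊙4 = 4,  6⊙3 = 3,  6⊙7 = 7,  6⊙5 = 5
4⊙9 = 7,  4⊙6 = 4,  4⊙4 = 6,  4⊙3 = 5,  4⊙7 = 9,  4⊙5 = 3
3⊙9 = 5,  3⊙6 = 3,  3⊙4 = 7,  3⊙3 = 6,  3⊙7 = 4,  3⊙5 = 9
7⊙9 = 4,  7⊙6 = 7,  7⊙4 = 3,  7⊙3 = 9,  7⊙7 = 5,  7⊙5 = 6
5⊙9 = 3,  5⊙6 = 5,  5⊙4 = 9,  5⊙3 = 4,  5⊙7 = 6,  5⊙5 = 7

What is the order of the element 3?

The identity element is 6 (its row matches the header).
3^1 = 3
3^2 = 3 ⊙ 3 = 6
The first power of 3 equal to the identity is 3^2, so ord(3) = 2.

2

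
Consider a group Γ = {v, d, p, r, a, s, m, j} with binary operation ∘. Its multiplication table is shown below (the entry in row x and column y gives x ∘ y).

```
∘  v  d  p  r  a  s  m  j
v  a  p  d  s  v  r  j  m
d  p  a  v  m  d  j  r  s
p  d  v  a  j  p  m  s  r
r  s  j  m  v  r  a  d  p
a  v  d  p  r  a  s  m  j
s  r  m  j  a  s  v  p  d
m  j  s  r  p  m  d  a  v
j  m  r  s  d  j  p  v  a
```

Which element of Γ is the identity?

The identity e satisfies e ∘ x = x for all x, so its row in the table reproduces the column headers.
Row a reads: v, d, p, r, a, s, m, j — exactly the header order. So a is the identity.
(Structurally, Γ here is isomorphic to the dihedral group D_4.)

a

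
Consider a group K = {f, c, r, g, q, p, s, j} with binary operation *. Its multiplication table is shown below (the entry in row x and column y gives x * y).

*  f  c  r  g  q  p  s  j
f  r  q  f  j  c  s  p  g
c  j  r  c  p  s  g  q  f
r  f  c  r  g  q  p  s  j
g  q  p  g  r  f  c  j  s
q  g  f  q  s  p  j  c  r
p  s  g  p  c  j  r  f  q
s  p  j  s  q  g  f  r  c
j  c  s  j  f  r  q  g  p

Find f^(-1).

f

First locate the identity: row r matches the header, so r is the identity.
Scan row f for r: f * f = r. Hence f^(-1) = f.
(Structurally, K here is isomorphic to the dihedral group D_4.)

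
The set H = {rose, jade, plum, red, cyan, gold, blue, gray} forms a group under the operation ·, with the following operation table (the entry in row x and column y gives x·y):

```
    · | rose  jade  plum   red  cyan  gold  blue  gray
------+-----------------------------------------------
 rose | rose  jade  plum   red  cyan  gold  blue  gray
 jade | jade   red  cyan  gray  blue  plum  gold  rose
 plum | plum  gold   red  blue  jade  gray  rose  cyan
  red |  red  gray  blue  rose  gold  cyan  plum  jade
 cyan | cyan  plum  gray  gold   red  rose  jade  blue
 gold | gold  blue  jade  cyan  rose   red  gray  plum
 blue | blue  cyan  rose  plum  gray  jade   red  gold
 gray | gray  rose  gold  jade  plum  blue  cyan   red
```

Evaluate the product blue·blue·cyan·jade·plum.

rose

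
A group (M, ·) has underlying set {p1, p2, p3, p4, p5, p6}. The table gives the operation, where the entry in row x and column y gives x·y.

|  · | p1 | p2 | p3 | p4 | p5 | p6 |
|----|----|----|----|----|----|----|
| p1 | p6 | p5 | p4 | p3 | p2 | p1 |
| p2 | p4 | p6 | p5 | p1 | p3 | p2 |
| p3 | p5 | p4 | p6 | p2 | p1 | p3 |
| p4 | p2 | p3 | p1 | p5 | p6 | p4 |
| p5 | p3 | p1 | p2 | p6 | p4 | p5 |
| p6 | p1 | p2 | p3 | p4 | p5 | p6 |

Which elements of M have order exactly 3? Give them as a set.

Identity is p6. Compute the order of each non-identity element by repeated multiplication:
  p1: p1 → p6  (order 2)
  p2: p2 → p6  (order 2)
  p3: p3 → p6  (order 2)
  p4: p4 → p5 → p6  (order 3)
  p5: p5 → p4 → p6  (order 3)
Elements of order 3: {p4, p5}.
(Structurally, M here is isomorphic to the symmetric group S_3.)

{p4, p5}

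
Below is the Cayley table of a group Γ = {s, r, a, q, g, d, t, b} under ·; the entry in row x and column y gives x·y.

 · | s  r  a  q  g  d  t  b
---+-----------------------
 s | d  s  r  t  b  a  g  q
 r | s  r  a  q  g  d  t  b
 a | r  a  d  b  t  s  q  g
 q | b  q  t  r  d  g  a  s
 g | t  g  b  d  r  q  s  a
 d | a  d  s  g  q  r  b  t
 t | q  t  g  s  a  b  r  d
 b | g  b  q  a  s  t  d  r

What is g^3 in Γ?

g^1 = g
g^2 = g·g = r
g^3 = r·g = g

g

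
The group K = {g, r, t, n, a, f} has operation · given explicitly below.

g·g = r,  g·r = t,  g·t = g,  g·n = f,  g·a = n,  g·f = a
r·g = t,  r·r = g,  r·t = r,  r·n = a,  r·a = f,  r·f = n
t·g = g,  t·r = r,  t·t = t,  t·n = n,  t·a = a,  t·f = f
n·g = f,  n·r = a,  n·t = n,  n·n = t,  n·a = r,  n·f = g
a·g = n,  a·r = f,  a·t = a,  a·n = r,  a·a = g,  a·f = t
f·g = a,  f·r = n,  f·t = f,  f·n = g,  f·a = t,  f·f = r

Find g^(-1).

r

First locate the identity: row t matches the header, so t is the identity.
Scan row g for t: g·r = t. Hence g^(-1) = r.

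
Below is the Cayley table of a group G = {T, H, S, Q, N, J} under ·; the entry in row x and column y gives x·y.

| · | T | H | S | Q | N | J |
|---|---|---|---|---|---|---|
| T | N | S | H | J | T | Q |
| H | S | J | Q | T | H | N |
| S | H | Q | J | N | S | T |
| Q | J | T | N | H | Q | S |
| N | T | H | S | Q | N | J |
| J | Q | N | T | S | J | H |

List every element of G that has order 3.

Identity is N. Compute the order of each non-identity element by repeated multiplication:
  T: T → N  (order 2)
  H: H → J → N  (order 3)
  S: S → J → T → H → Q → N  (order 6)
  Q: Q → H → T → J → S → N  (order 6)
  J: J → H → N  (order 3)
Elements of order 3: {H, J}.

{H, J}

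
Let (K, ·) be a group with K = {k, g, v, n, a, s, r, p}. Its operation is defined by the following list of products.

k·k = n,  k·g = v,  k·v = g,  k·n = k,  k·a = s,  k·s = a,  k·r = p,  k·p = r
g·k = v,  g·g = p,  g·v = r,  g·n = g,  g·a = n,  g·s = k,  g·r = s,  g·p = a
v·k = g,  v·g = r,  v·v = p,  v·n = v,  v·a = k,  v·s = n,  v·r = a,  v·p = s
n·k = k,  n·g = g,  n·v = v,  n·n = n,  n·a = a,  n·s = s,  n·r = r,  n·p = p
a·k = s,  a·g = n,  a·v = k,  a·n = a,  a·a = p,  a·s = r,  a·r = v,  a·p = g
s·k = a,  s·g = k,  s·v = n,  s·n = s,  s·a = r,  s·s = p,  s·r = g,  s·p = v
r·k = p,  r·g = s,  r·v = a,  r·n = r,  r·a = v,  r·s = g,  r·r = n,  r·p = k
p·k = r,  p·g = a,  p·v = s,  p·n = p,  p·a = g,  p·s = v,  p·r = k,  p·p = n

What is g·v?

Read row g, column v: g·v = r.
(Structurally, K here is isomorphic to Z_2 x Z_4.)

r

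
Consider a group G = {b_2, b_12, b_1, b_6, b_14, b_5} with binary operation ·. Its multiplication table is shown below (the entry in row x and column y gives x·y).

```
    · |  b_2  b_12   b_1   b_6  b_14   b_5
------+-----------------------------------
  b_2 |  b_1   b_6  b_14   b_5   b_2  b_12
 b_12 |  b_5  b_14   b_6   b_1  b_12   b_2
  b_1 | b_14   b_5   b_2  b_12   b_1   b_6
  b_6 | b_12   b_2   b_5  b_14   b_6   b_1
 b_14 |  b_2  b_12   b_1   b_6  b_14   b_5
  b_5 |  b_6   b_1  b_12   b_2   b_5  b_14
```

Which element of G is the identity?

b_14

The identity e satisfies e·x = x for all x, so its row in the table reproduces the column headers.
Row b_14 reads: b_2, b_12, b_1, b_6, b_14, b_5 — exactly the header order. So b_14 is the identity.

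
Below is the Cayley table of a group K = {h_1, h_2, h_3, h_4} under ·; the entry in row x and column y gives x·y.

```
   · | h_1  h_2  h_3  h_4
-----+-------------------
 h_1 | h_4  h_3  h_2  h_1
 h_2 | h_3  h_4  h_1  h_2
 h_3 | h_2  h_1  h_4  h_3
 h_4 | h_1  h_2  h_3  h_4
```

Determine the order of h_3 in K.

2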